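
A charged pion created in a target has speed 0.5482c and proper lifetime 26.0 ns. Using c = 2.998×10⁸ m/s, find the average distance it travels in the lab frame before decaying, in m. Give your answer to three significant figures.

5.11 m

With β = 0.5482, γ = 1/√(1 − 0.5482²) = 1/√0.69947676 = 1.1957.
Lab-frame lifetime: Δt = γτ = 1.1957 × 26.0 ns = 31.088 ns.
Distance: d = vΔt = 0.5482 × 2.998×10⁸ m/s × 3.1088×10^-8 s = 5.11 m.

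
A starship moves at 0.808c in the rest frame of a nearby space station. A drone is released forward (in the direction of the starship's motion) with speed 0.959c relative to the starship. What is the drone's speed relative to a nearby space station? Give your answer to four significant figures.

Relativistic velocity addition: u = (u' + v)/(1 + u'v/c²), with u' = 0.959c and v = 0.808c.
Numerator: 0.959 + 0.808 = 1.767. Denominator: 1 + (0.959)(0.808) = 1.774872.
u = 1.767/1.774872 = 0.99556, so the speed is 0.9956c.

0.9956c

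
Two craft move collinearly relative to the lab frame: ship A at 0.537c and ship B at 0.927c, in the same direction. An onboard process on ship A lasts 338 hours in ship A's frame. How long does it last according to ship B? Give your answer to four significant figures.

536.5 hours

Speed of ship A in ship B's frame: u = (v_A − v_B)/(1 − v_A v_B/c²) = (0.537 − 0.927)/(1 − 0.537×0.927) = −0.39/0.502201 = −0.77658; |u| = 0.77658c.
γ for this relative speed: γ = 1/√(1 − 0.603076) = 1.5873.
Ship A's interval is proper; time dilation gives Δt_B = γΔτ = 1.5873 × 338 hours = 536.5 hours.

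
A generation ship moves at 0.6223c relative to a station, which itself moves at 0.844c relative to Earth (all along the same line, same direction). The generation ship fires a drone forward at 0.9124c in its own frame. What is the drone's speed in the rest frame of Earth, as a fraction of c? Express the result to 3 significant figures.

First combine the drone and generation ship (S''→S'): u₁ = (0.9124 + 0.6223)/(1 + 0.9124×0.6223) = 1.5347/1.56778652 = 0.9789.
Then combine with the station (S'→S): u = (0.9789 + 0.844)/(1 + 0.9789×0.844) = 1.8229/1.8261916 = 0.9982.

0.998c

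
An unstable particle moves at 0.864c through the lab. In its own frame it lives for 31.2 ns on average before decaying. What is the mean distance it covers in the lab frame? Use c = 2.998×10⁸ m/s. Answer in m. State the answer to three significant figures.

16.1 m

γ = 1/√(1 − β²) = 1/√(1 − 0.746496) = 1/√0.253504 = 1/0.503492 = 1.9861.
Lab-frame lifetime: Δt = γτ = 1.9861 × 31.2 ns = 61.966 ns.
Distance: d = vΔt = 0.864 × 2.998×10⁸ m/s × 6.1966×10^-8 s = 16.1 m.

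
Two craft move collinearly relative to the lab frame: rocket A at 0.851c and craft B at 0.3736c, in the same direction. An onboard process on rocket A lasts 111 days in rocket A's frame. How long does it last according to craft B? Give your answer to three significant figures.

The velocity of rocket A relative to craft B is (0.851 − 0.3736)c / (1 − 0.851×0.3736) = 0.69993c; relative speed 0.69993c.
γ for this relative speed: γ = 1/√(1 − 0.489902) = 1.4001.
The clock on rocket A records proper time, so craft B measures Δt = γΔτ = 1.4001 × 111 = 155 days.

155 days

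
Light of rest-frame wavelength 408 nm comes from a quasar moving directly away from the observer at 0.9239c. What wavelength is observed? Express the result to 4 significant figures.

Relativistic Doppler for wavelength: λ_obs = λ_src · √((1+β)/(1−β)).
With β = 0.9239: factor = √(1.9239/0.0761) = 5.028.
λ_obs = 408 × 5.028 = 2051 nm.

2051 nm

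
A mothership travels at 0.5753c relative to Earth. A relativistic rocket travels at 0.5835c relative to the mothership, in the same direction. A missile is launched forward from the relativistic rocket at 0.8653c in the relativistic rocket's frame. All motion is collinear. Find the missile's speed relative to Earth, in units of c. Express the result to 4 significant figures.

0.9898c

First combine the missile and relativistic rocket (S''→S'): u₁ = (0.8653 + 0.5835)/(1 + 0.8653×0.5835) = 1.4488/1.50490255 = 0.96272.
Then combine with the mothership (S'→S): u = (0.96272 + 0.5753)/(1 + 0.96272×0.5753) = 1.53802/1.553852816 = 0.98981.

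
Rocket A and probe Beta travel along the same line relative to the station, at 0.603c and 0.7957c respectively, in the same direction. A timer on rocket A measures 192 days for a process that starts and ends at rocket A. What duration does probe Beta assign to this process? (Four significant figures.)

206.7 days

The velocity of rocket A relative to probe Beta is (0.603 − 0.7957)c / (1 − 0.603×0.7957) = −0.37044c; relative speed 0.37044c.
At |u| = 0.37044c, γ = (1 − 0.137226)^(−1/2) = 1.0766.
Rocket A's interval is proper; time dilation gives Δt_B = γΔτ = 1.0766 × 192 days = 206.7 days.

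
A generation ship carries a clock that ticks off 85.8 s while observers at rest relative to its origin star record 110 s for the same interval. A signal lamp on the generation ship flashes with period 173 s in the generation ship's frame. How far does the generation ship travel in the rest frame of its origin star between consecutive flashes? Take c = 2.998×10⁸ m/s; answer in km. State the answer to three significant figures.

From Δt = γΔτ: γ = 110/85.8 = 1.28205.
β = √(1 − 1/γ²) = 0.62578. Lab-frame period = γτ = 1.28205×173 s = 221.79 s. Distance = βc × γτ = 0.62578 × 2.998×10⁸ m/s × 221.79 s = 4.1610×10^10 m = 4.16×10^7 km.

4.16×10^7 km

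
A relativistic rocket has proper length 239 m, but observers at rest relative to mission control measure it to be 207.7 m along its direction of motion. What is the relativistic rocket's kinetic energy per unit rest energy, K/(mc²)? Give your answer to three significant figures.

Length contraction gives γ = L₀/L = 239/207.7 = 1.1507.
K/(mc²) = γ − 1 = 1.1507 − 1 = 0.151.

0.151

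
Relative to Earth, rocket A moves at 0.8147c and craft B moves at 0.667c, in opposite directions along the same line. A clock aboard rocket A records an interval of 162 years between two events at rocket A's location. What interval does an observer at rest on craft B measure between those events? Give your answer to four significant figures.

578.7 years

Speed of rocket A in craft B's frame: u = (v_A + v_B)/(1 + v_A v_B/c²) = (0.8147 + 0.667)/(1 + 0.8147×0.667) = 1.4817/1.5434049 = 0.96002; |u| = 0.96002c.
At |u| = 0.96002c, γ = (1 − 0.921638)^(−1/2) = 3.5723.
Rocket A's interval is proper; time dilation gives Δt_B = γΔτ = 3.5723 × 162 years = 578.7 years.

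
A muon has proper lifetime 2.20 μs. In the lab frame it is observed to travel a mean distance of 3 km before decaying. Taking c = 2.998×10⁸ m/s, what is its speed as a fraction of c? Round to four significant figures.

Let x = d/(cτ) = 3000 m / (2.998×10⁸ m/s × 2.200×10^-6 s) = 4.5485. Since d = βγcτ, x = βγ = β/√(1−β²).
Solving: β² = x²/(1+x²) = 20.6889/21.6889 = 0.953893, so β = 0.9767.

0.9767c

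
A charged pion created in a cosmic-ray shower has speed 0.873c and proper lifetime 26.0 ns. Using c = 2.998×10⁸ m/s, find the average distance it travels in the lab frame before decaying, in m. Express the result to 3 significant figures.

14.0 m

Lorentz factor: γ = (1 − 0.762129)^(−1/2) = 2.0504.
Lab-frame lifetime: Δt = γτ = 2.0504 × 26.0 ns = 53.31 ns.
Distance: d = vΔt = 0.873 × 2.998×10⁸ m/s × 5.3310×10^-8 s = 14.0 m.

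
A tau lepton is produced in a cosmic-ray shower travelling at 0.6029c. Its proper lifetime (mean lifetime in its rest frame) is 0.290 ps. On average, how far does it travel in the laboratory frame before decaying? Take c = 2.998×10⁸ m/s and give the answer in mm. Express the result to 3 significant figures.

Lorentz factor: γ = (1 − 0.36348841)^(−1/2) = 1.2534.
Lab-frame lifetime: Δt = γτ = 1.2534 × 0.290 ps = 0.36349 ps.
Distance: d = vΔt = 0.6029 × 2.998×10⁸ m/s × 3.6349×10^-13 s = 6.57×10^-5 m = 0.0657 mm.

0.0657 mm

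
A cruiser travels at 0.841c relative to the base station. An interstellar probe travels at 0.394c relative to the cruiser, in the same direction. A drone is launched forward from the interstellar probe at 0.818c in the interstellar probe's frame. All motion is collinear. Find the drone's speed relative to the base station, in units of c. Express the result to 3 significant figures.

0.993c

First combine the drone and interstellar probe (S''→S'): u₁ = (0.818 + 0.394)/(1 + 0.818×0.394) = 1.212/1.322292 = 0.91659.
Then combine with the cruiser (S'→S): u = (0.91659 + 0.841)/(1 + 0.91659×0.841) = 1.75759/1.77085219 = 0.99251.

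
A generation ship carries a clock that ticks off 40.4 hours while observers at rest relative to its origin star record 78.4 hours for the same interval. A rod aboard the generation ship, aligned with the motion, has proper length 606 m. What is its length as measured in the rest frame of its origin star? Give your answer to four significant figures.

From Δt = γΔτ: γ = 78.4/40.4 = 1.94059.
The rod contracts by the same γ: 606 m / 1.94059 = 312.3 m.

312.3 m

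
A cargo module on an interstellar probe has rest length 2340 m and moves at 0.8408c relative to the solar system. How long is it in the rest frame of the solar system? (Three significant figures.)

With β = 0.8408, γ = 1/√(1 − 0.8408²) = 1/√0.29305536 = 1.8472.
Length contraction: L = L₀/γ = 2340/1.8472 = 1270 m.

1270 m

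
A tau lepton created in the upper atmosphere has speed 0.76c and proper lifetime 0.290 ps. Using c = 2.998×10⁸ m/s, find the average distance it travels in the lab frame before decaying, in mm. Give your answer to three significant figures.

Lorentz factor: γ = (1 − 0.5776)^(−1/2) = 1.5386.
Lab-frame lifetime: Δt = γτ = 1.5386 × 0.290 ps = 0.44619 ps.
Distance: d = vΔt = 0.76 × 2.998×10⁸ m/s × 4.4619×10^-13 s = 1.02×10^-4 m = 0.102 mm.

0.102 mm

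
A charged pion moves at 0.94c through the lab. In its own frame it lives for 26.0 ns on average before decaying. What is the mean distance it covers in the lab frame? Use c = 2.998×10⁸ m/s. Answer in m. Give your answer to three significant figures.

γ = 1/√(1 − β²) = 1/√(1 − 0.8836) = 1/√0.1164 = 1/0.341174 = 2.9311.
Lab-frame lifetime: Δt = γτ = 2.9311 × 26.0 ns = 76.209 ns.
Distance: d = vΔt = 0.94 × 2.998×10⁸ m/s × 7.6209×10^-8 s = 21.5 m.

21.5 m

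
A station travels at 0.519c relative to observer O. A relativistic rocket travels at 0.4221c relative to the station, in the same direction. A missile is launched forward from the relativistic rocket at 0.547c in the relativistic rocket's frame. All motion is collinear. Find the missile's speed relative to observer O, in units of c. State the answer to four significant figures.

First combine the missile and relativistic rocket (S''→S'): u₁ = (0.547 + 0.4221)/(1 + 0.547×0.4221) = 0.9691/1.2308887 = 0.78732.
Then combine with the station (S'→S): u = (0.78732 + 0.519)/(1 + 0.78732×0.519) = 1.30632/1.40861908 = 0.92738.

0.9274c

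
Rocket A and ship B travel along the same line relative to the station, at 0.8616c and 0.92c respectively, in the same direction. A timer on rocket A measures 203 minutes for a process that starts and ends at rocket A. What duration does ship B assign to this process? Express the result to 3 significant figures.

The velocity of rocket A relative to ship B is (0.8616 − 0.92)c / (1 − 0.8616×0.92) = −0.28168c; relative speed 0.28168c.
At |u| = 0.28168c, γ = (1 − 0.0793436)^(−1/2) = 1.0422.
Rocket A's interval is proper; time dilation gives Δt_B = γΔτ = 1.0422 × 203 minutes = 212 minutes.

212 minutes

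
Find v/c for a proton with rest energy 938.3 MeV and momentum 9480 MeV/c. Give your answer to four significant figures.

0.9951

βγ = pc/(mc²) = 9480/938.3 = 10.103.
Since γ² = 1 + (βγ)² = 103.071, γ = √103.071 = 10.1524, and β = (βγ)/γ = 10.103/10.1524 = 0.9951.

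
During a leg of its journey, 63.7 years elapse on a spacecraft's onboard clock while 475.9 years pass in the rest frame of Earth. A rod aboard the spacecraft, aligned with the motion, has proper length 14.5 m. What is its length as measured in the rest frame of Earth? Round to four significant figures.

1.941 m

The time-dilation ratio gives γ = 475.9/63.7 = 7.47096.
L = L₀/γ = 14.5/7.47096 = 1.941 m.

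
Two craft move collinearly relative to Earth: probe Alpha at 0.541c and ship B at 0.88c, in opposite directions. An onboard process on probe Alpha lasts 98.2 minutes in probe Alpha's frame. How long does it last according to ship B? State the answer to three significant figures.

Transform probe Alpha's velocity into ship B's frame: (0.541 + 0.88)/(1 + 0.541·0.88) = 1.421/1.47608, so the relative speed is 0.96268c.
γ for this relative speed: γ = 1/√(1 − 0.926753) = 3.6949.
The clock on probe Alpha records proper time, so ship B measures Δt = γΔτ = 3.6949 × 98.2 = 363 minutes.

363 minutes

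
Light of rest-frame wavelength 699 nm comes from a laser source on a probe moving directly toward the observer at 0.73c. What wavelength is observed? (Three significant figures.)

Relativistic Doppler for wavelength: λ_obs = λ_src · √((1−β)/(1+β)).
With β = 0.73: factor = √(0.27/1.73) = 0.39506.
λ_obs = 699 × 0.39506 = 276 nm.

276 nm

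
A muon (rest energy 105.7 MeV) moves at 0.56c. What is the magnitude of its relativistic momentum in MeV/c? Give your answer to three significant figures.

γ = 1/√(1 − β²) = 1/√(1 − 0.3136) = 1/√0.6864 = 1/0.828493 = 1.207.
Momentum: p = γβ·mc = 1.207 × 0.56 × 105.7 MeV/c = 71.4 MeV/c.

71.4 MeV/c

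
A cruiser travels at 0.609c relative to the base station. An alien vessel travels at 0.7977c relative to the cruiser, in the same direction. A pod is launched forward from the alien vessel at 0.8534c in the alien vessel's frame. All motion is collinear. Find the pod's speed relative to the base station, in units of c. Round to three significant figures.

0.996c

Apply u = (u'+v)/(1+u'v) twice. Pod in the cruiser frame: (0.8534+0.7977)/(1+0.8534·0.7977) = 1.6511/1.68075718 = 0.98235c.
That velocity, transformed to the rest frame of the base station: (0.98235+0.609)/(1+0.98235·0.609) = 1.59135/1.59825115 = 0.99568c.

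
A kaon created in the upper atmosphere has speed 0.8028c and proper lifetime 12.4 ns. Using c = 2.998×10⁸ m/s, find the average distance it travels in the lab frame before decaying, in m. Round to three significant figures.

With β = 0.8028, γ = 1/√(1 − 0.8028²) = 1/√0.35551216 = 1.6772.
Lab-frame lifetime: Δt = γτ = 1.6772 × 12.4 ns = 20.797 ns.
Distance: d = vΔt = 0.8028 × 2.998×10⁸ m/s × 2.0797×10^-8 s = 5.01 m.

5.01 m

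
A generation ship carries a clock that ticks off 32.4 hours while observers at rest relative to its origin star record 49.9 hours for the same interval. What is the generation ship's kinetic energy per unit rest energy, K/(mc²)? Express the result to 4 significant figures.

The time-dilation ratio gives γ = 49.9/32.4 = 1.54012.
K/(mc²) = γ − 1 = 1.54012 − 1 = 0.5401.

0.5401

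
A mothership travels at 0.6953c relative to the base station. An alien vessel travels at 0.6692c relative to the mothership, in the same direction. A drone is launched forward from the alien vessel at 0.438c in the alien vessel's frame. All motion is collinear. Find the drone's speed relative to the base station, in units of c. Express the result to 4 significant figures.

0.9725c

First combine the drone and alien vessel (S''→S'): u₁ = (0.438 + 0.6692)/(1 + 0.438×0.6692) = 1.1072/1.2931096 = 0.85623.
Then combine with the mothership (S'→S): u = (0.85623 + 0.6953)/(1 + 0.85623×0.6953) = 1.55153/1.595336719 = 0.97254.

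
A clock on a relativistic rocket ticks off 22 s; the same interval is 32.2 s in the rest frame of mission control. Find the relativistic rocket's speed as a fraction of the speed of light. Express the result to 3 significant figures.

0.730c

γ = Δt/Δτ = 32.2/22 = 1.4636.
β = √(1 − 1/γ²) = √(1 − 0.466826) = √0.533174 = 0.730.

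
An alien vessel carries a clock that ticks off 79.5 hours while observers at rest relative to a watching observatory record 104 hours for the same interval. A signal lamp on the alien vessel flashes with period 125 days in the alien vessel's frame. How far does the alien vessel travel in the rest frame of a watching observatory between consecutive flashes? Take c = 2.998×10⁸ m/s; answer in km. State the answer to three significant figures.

2.73×10^12 km

γ = Δt/Δτ = 104/79.5 = 1.30818.
β = √(1 − 1/γ²) = 0.64472. Lab-frame period = γτ = 1.30818×125 days = 163.52 days. Distance = βc × γτ = 0.64472 × 2.998×10⁸ m/s × 14128128 s = 2.7308×10^15 m = 2.73×10^12 km.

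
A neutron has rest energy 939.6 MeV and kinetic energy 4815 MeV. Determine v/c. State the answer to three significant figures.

γ = 1 + K/(mc²) = 1 + 4815/939.6 = 6.1245.
β = √(1 − 1/γ²) = √(1 − 0.0266599) = √0.9733401 = 0.987.

0.987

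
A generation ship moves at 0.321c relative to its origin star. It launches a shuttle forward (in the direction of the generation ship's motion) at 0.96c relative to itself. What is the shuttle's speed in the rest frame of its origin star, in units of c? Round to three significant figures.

0.979c

Relativistic velocity addition: u = (u' + v)/(1 + u'v/c²), with u' = 0.96c and v = 0.321c.
Numerator: 0.96 + 0.321 = 1.281. Denominator: 1 + (0.96)(0.321) = 1.30816.
u = 1.281/1.30816 = 0.97924, so the speed is 0.979c.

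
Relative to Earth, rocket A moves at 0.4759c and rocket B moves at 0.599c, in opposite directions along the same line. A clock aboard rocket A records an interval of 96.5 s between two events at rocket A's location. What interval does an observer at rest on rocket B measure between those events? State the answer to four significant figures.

176.1 s

Speed of rocket A in rocket B's frame: u = (v_A + v_B)/(1 + v_A v_B/c²) = (0.4759 + 0.599)/(1 + 0.4759×0.599) = 1.0749/1.2850641 = 0.83646; |u| = 0.83646c.
At |u| = 0.83646c, γ = (1 − 0.699665)^(−1/2) = 1.8247.
The clock on rocket A records proper time, so rocket B measures Δt = γΔτ = 1.8247 × 96.5 = 176.1 s.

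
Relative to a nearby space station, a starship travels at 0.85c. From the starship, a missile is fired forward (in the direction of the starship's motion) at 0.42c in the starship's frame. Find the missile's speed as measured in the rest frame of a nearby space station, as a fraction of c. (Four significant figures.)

0.9359c

In units of c, u = (u' + v)/(1 + u'v) with u' = 0.42 and v = 0.85.
Numerator: 0.42 + 0.85 = 1.27. Denominator: 1 + (0.42)(0.85) = 1.357.
u = 1.27/1.357 = 0.93589, so the speed is 0.9359c.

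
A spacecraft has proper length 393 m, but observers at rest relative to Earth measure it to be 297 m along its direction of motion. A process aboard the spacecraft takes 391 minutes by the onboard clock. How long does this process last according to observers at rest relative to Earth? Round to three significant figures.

γ = L₀/L = 393/297 = 1.32323.
The same γ dilates the second interval: 1.32323 × 391 minutes = 517 minutes.

517 minutes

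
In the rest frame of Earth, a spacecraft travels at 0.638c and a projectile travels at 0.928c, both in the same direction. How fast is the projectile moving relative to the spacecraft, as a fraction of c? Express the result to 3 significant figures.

Transform to the spacecraft's frame: u' = (u − v)/(1 − uv/c²).
u' = (0.928 − 0.638)/(1 − 0.928×0.638) = 0.29/0.407936 = 0.7109.
Speed in the spacecraft's frame: 0.711c (in the same direction).

0.711c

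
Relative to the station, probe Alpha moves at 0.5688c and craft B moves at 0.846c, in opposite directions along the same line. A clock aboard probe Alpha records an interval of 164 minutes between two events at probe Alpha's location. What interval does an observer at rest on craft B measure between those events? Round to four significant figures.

553.9 minutes

Speed of probe Alpha in craft B's frame: u = (v_A + v_B)/(1 + v_A v_B/c²) = (0.5688 + 0.846)/(1 + 0.5688×0.846) = 1.4148/1.4812048 = 0.95517; |u| = 0.95517c.
At |u| = 0.95517c, γ = (1 − 0.91235)^(−1/2) = 3.3777.
Probe Alpha's interval is proper; time dilation gives Δt_B = γΔτ = 3.3777 × 164 minutes = 553.9 minutes.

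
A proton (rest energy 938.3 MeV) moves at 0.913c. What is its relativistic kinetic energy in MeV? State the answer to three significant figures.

β² = 0.833569, so γ = 1/√0.166431 = 2.4512.
Kinetic energy: K = (γ − 1)mc² = (2.4512 − 1) × 938.3 MeV = 1.4512 × 938.3 = 1360 MeV.

1360 MeV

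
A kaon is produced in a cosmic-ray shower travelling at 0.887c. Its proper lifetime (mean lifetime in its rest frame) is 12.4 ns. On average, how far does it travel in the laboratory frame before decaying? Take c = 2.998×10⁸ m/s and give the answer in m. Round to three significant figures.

7.14 m

β² = 0.786769, so γ = 1/√0.213231 = 2.1656.
Lab-frame lifetime: Δt = γτ = 2.1656 × 12.4 ns = 26.853 ns.
Distance: d = vΔt = 0.887 × 2.998×10⁸ m/s × 2.6853×10^-8 s = 7.14 m.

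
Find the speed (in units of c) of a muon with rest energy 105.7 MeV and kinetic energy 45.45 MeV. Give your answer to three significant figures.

γ = 1 + K/(mc²) = 1 + 45.45/105.7 = 1.43.
β = √(1 − 1/γ²) = √(1 − 0.489021) = √0.510979 = 0.715.

0.715c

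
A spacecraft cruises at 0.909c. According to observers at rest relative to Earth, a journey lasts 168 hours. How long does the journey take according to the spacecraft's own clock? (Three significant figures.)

With β = 0.909, γ = 1/√(1 − 0.909²) = 1/√0.173719 = 2.3993.
The moving clock records proper time: Δτ = Δt/γ = 168/2.3993 = 70.0 hours.

70.0 hours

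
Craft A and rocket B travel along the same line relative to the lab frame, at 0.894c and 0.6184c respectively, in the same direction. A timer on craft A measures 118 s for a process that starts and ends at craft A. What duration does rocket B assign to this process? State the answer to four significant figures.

149.8 s

The velocity of craft A relative to rocket B is (0.894 − 0.6184)c / (1 − 0.894×0.6184) = 0.61635c; relative speed 0.61635c.
At |u| = 0.61635c, γ = (1 − 0.379887)^(−1/2) = 1.2699.
The clock on craft A records proper time, so rocket B measures Δt = γΔτ = 1.2699 × 118 = 149.8 s.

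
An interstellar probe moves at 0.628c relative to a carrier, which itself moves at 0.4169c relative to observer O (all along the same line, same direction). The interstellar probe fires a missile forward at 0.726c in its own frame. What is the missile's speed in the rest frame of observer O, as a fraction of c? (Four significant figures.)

First combine the missile and interstellar probe (S''→S'): u₁ = (0.726 + 0.628)/(1 + 0.726×0.628) = 1.354/1.455928 = 0.92999.
Then combine with the carrier (S'→S): u = (0.92999 + 0.4169)/(1 + 0.92999×0.4169) = 1.34689/1.387712831 = 0.97058.

0.9706c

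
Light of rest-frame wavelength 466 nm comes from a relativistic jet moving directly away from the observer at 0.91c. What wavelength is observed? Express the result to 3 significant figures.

2150 nm

Relativistic Doppler for wavelength: λ_obs = λ_src · √((1+β)/(1−β)).
With β = 0.91: factor = √(1.91/0.09) = 4.6068.
λ_obs = 466 × 4.6068 = 2150 nm.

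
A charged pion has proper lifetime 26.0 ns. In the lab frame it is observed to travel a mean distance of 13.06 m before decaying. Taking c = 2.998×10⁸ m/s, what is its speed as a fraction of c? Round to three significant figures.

d = βγcτ ⇒ βγ = d/(cτ) = 13.06 m / (7.7948 m) = 1.6755.
β = (βγ)/√(1+(βγ)²) = 1.6755/√3.8073 = 0.859.

0.859c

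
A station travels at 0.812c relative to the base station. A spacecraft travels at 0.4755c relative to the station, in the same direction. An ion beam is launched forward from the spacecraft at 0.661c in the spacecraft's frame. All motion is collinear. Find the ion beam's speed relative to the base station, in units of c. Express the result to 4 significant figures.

Apply u = (u'+v)/(1+u'v) twice. Ion beam in the station frame: (0.661+0.4755)/(1+0.661·0.4755) = 1.1365/1.3143055 = 0.86472c.
That velocity, transformed to the rest frame of the base station: (0.86472+0.812)/(1+0.86472·0.812) = 1.67672/1.70215264 = 0.98506c.

0.9851c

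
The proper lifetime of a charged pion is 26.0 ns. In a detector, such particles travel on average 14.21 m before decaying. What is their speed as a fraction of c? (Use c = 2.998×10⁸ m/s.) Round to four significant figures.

0.8768c

d = βγcτ ⇒ βγ = d/(cτ) = 14.21 m / (7.7948 m) = 1.823.
β = (βγ)/√(1+(βγ)²) = 1.823/√4.32333 = 0.8768.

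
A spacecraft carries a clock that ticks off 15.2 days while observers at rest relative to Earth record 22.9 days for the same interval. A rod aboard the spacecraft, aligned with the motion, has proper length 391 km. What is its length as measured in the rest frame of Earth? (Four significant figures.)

259.5 km

From Δt = γΔτ: γ = 22.9/15.2 = 1.50658.
L = L₀/γ = 391/1.50658 = 259.5 km.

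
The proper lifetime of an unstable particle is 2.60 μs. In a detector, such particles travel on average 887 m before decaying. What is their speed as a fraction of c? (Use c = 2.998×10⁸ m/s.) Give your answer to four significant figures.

0.7512c

Let x = d/(cτ) = 887.0 m / (2.998×10⁸ m/s × 2.600×10^-6 s) = 1.1379. Since d = βγcτ, x = βγ = β/√(1−β²).
Solving: β² = x²/(1+x²) = 1.29482/2.29482 = 0.564236, so β = 0.7512.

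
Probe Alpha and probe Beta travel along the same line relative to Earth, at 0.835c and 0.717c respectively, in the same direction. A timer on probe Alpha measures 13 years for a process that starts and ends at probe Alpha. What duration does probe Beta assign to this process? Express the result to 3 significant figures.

Transform probe Alpha's velocity into probe Beta's frame: (0.835 − 0.717)/(1 − 0.835·0.717) = 0.118/0.401305, so the relative speed is 0.29404c.
γ for this relative speed: γ = 1/√(1 − 0.0864595) = 1.0463.
The clock on probe Alpha records proper time, so probe Beta measures Δt = γΔτ = 1.0463 × 13 = 13.6 years.

13.6 years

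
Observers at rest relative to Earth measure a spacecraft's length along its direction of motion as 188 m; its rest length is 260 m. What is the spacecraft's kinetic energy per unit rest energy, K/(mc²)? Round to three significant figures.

0.383

Length contraction gives γ = L₀/L = 260/188 = 1.38298.
Since K = (γ−1)mc², K/(mc²) = 1.38298 − 1 = 0.383.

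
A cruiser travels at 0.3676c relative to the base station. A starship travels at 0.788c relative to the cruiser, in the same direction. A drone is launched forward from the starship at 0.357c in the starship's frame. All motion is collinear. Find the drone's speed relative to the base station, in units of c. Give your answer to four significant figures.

Apply u = (u'+v)/(1+u'v) twice. Drone in the cruiser frame: (0.357+0.788)/(1+0.357·0.788) = 1.145/1.281316 = 0.89361c.
That velocity, transformed to the rest frame of the base station: (0.89361+0.3676)/(1+0.89361·0.3676) = 1.26121/1.328491036 = 0.94936c.

0.9494c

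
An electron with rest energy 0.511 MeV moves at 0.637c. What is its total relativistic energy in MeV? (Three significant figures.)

0.663 MeV

β² = 0.405769, so γ = 1/√0.594231 = 1.2972.
Total energy: E = γmc² = 1.2972 × 0.511 MeV = 0.663 MeV.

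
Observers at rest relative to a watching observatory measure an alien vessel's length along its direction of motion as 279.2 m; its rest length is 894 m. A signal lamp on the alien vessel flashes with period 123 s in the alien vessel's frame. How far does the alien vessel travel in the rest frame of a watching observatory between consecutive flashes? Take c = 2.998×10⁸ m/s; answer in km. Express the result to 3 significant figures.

1.12×10^8 km

Length contraction gives γ = L₀/L = 894/279.2 = 3.20201.
β = √(1 − 1/γ²) = 0.94998. Lab-frame period = γτ = 3.20201×123 s = 393.85 s. Distance = βc × γτ = 0.94998 × 2.998×10⁸ m/s × 393.85 s = 1.1217×10^11 m = 1.12×10^8 km.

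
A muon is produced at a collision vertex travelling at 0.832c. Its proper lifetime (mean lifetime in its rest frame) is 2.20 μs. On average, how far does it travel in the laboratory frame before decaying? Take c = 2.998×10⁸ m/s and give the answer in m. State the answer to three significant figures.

Lorentz factor: γ = (1 − 0.692224)^(−1/2) = 1.8025.
Lab-frame lifetime: Δt = γτ = 1.8025 × 2.20 μs = 3.9655 μs.
Distance: d = vΔt = 0.832 × 2.998×10⁸ m/s × 3.9655×10^-6 s = 989 m.

989 m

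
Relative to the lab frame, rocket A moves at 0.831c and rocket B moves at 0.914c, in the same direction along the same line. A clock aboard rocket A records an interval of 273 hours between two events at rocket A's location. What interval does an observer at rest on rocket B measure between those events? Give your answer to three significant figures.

The velocity of rocket A relative to rocket B is (0.831 − 0.914)c / (1 − 0.831×0.914) = −0.34516c; relative speed 0.34516c.
γ for this relative speed: γ = 1/√(1 − 0.119135) = 1.0655.
The clock on rocket A records proper time, so rocket B measures Δt = γΔτ = 1.0655 × 273 = 291 hours.

291 hours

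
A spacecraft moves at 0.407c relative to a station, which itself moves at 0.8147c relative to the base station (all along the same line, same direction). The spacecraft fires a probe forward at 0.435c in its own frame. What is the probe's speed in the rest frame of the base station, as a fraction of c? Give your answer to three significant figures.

0.967c

Compose velocities in two stages. Stage 1 (into S'): u₁ = (0.435+0.407)/(1+0.435×0.407) = 0.71535.
Stage 2 (into S): u = (0.71535+0.8147)/(1+0.71535×0.8147) = 0.96668, so the speed is 0.967c.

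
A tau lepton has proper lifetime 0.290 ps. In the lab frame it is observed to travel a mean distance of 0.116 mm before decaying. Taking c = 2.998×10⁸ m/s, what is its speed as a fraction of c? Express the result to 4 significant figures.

Let x = d/(cτ) = 1.160×10^-4 m / (2.998×10⁸ m/s × 2.900×10^-13 s) = 1.3342. Since d = βγcτ, x = βγ = β/√(1−β²).
Solving: β² = x²/(1+x²) = 1.78009/2.78009 = 0.640299, so β = 0.8002.

0.8002c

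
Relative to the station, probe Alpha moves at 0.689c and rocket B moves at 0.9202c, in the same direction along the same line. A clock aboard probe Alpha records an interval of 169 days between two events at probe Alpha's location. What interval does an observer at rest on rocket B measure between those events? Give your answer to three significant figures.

218 days

Speed of probe Alpha in rocket B's frame: u = (v_A − v_B)/(1 − v_A v_B/c²) = (0.689 − 0.9202)/(1 − 0.689×0.9202) = −0.2312/0.3659822 = −0.63172; |u| = 0.63172c.
γ for this relative speed: γ = 1/√(1 − 0.39907) = 1.29.
The clock on probe Alpha records proper time, so rocket B measures Δt = γΔτ = 1.29 × 169 = 218 days.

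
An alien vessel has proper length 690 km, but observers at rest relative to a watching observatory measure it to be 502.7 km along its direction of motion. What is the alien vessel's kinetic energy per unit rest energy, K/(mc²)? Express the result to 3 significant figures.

Length contraction gives γ = L₀/L = 690/502.7 = 1.37259.
K/(mc²) = γ − 1 = 1.37259 − 1 = 0.373.

0.373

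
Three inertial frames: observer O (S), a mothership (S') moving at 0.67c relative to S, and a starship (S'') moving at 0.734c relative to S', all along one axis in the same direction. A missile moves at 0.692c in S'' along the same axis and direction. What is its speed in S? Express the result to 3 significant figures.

0.989c

Apply u = (u'+v)/(1+u'v) twice. Missile in the mothership frame: (0.692+0.734)/(1+0.692·0.734) = 1.426/1.507928 = 0.94567c.
That velocity, transformed to the rest frame of observer O: (0.94567+0.67)/(1+0.94567·0.67) = 1.61567/1.6335989 = 0.98902c.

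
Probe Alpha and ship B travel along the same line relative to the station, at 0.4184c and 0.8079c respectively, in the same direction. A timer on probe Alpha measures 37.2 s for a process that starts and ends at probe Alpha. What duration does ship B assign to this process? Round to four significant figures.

Transform probe Alpha's velocity into ship B's frame: (0.4184 − 0.8079)/(1 − 0.4184·0.8079) = −0.3895/0.66197464, so the relative speed is 0.58839c.
γ for this relative speed: γ = 1/√(1 − 0.346203) = 1.2367.
Probe Alpha's interval is proper; time dilation gives Δt_B = γΔτ = 1.2367 × 37.2 s = 46.01 s.

46.01 s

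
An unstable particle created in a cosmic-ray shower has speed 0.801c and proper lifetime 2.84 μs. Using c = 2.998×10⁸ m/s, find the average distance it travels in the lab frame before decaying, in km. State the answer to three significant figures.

1.14 km

With β = 0.801, γ = 1/√(1 − 0.801²) = 1/√0.358399 = 1.6704.
Lab-frame lifetime: Δt = γτ = 1.6704 × 2.84 μs = 4.7439 μs.
Distance: d = vΔt = 0.801 × 2.998×10⁸ m/s × 4.7439×10^-6 s = 1140 m = 1.14 km.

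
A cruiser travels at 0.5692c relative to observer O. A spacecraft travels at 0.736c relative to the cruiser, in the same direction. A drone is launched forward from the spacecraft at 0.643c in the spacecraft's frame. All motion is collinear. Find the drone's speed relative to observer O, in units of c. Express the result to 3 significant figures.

0.982c

Apply u = (u'+v)/(1+u'v) twice. Drone in the cruiser frame: (0.643+0.736)/(1+0.643·0.736) = 1.379/1.473248 = 0.93603c.
That velocity, transformed to the rest frame of observer O: (0.93603+0.5692)/(1+0.93603·0.5692) = 1.50523/1.532788276 = 0.98202c.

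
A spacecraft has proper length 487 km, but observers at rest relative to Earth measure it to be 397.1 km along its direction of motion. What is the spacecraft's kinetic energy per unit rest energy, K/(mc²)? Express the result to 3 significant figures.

0.226

From L = L₀/γ: γ = 487/397.1 = 1.22639.
Since K = (γ−1)mc², K/(mc²) = 1.22639 − 1 = 0.226.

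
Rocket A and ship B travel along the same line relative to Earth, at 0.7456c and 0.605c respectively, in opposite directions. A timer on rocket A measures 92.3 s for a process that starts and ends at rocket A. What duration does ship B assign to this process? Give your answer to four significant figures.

The velocity of rocket A relative to ship B is (0.7456 + 0.605)c / (1 + 0.7456×0.605) = 0.93075c; relative speed 0.93075c.
At |u| = 0.93075c, γ = (1 − 0.866296)^(−1/2) = 2.7348.
Rocket A's interval is proper; time dilation gives Δt_B = γΔτ = 2.7348 × 92.3 s = 252.4 s.

252.4 s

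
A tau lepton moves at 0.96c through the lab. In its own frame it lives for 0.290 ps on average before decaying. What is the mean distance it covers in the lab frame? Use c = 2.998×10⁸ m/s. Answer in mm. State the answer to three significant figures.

0.298 mm

γ = 1/√(1 − β²) = 1/√(1 − 0.9216) = 1/√0.0784 = 1/0.28 = 3.5714.
Lab-frame lifetime: Δt = γτ = 3.5714 × 0.290 ps = 1.0357 ps.
Distance: d = vΔt = 0.96 × 2.998×10⁸ m/s × 1.0357×10^-12 s = 2.98×10^-4 m = 0.298 mm.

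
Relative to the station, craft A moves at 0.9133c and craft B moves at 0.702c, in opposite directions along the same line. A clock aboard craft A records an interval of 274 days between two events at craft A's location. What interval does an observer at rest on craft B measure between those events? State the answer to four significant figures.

1550 days

Speed of craft A in craft B's frame: u = (v_A + v_B)/(1 + v_A v_B/c²) = (0.9133 + 0.702)/(1 + 0.9133×0.702) = 1.6153/1.6411366 = 0.98426; |u| = 0.98426c.
γ for this relative speed: γ = 1/√(1 − 0.968768) = 5.6585.
The clock on craft A records proper time, so craft B measures Δt = γΔτ = 5.6585 × 274 = 1550 days.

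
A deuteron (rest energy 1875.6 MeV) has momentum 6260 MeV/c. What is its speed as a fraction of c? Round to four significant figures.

0.9579c

βγ = pc/(mc²) = 6260/1875.6 = 3.3376.
Since γ² = 1 + (βγ)² = 12.1396, γ = √12.1396 = 3.48419, and β = (βγ)/γ = 3.3376/3.48419 = 0.9579.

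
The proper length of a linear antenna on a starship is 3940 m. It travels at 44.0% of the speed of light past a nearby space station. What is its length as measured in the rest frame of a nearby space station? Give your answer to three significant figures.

3540 m

With β = 0.44, γ = 1/√(1 − 0.44²) = 1/√0.8064 = 1.1136.
Along the direction of motion the measured length is L₀/γ = 3940/1.1136 = 3540 m.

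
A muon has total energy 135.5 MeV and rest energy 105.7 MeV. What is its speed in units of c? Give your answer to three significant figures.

γ = E/(mc²) = 135.5/105.7 = 1.2819.
β = √(1 − 1/γ²) = √(1 − 0.608544) = √0.391456 = 0.626.

0.626c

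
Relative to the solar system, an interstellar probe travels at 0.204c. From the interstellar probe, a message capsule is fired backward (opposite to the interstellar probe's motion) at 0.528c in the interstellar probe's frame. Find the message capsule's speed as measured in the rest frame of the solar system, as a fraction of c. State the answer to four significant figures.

Relativistic velocity addition: u = (u' + v)/(1 + u'v/c²), with u' = −0.528c and v = 0.204c.
Numerator: −0.528 + 0.204 = −0.324. Denominator: 1 + (−0.528)(0.204) = 0.892288.
u = −0.324/0.892288 = −0.36311, so the speed is 0.3631c.

0.3631c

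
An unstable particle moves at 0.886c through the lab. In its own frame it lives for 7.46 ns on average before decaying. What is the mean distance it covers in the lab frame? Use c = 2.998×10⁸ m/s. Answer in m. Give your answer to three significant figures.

4.27 m

γ = 1/√(1 − β²) = 1/√(1 − 0.784996) = 1/√0.215004 = 1/0.463685 = 2.1566.
Lab-frame lifetime: Δt = γτ = 2.1566 × 7.46 ns = 16.088 ns.
Distance: d = vΔt = 0.886 × 2.998×10⁸ m/s × 1.6088×10^-8 s = 4.27 m.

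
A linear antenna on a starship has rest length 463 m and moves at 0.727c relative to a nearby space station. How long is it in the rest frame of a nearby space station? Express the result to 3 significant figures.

β² = 0.528529, so γ = 1/√0.471471 = 1.4564.
Length contraction: L = L₀/γ = 463/1.4564 = 318 m.

318 m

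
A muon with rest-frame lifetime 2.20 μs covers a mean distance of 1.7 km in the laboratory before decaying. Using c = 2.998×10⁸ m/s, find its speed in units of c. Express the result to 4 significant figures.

Let x = d/(cτ) = 1700 m / (2.998×10⁸ m/s × 2.200×10^-6 s) = 2.5775. Since d = βγcτ, x = βγ = β/√(1−β²).
Solving: β² = x²/(1+x²) = 6.64351/7.64351 = 0.86917, so β = 0.9323.

0.9323c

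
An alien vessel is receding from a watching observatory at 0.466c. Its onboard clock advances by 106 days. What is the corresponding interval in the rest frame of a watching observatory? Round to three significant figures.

γ = 1/√(1 − β²) = 1/√(1 − 0.217156) = 1/√0.782844 = 1/0.884785 = 1.1302.
The onboard clock measures proper time, so the interval in the rest frame of a watching observatory is dilated: Δt = γ·Δτ = 1.1302 × 106 days = 120 days.

120 days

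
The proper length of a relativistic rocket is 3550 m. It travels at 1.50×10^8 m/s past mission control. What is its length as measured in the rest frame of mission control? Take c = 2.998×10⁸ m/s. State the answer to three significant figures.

3070 m

β = v/c = (1.50×10^8 m/s)/(2.998×10⁸ m/s) = 0.500334.
β² = 0.2503341, so γ = 1/√0.7496659 = 1.155.
Length contraction: L = L₀/γ = 3550/1.155 = 3070 m.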